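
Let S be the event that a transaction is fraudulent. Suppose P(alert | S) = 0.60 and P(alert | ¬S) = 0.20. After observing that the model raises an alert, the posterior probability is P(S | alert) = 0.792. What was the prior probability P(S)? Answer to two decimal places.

In odds form, posterior odds = prior odds × likelihood ratio, so prior odds = posterior odds ÷ LR.
Posterior odds = 0.792/(1−0.792) = 3.8077. LR = 0.60/0.20 = 3.0000.
Prior odds = 3.8077/3.0000 = 1.2692, so P(S) = 1.2692/(1+1.2692) ≈ 0.56.

P(S) = 0.56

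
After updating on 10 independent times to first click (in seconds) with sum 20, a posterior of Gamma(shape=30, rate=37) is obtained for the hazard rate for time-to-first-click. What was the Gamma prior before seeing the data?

Gamma–exponential conjugacy: posterior shape = α + n, posterior rate = β + Σtᵢ.
So α = 30 − 10 = 20 and β = 37 − 20 = 17.

Gamma(shape=20, rate=17)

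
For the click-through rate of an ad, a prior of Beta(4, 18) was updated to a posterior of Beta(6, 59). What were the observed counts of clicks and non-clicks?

2 clicks and 41 non-clicks

A Beta(α, β) prior with s successes and f failures in binomial data gives a Beta(α+s, β+f) posterior.
So s = 6 − 4 = 2 and f = 59 − 18 = 41.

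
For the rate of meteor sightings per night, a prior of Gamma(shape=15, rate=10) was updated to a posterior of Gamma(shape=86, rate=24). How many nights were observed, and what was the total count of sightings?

Gamma–Poisson conjugacy: posterior shape = α + Σxᵢ, posterior rate = β + n.
Matching: Σxᵢ = 86 − 15 = 71 and n = 24 − 10 = 14.

n = 14 nights with total 71 sightings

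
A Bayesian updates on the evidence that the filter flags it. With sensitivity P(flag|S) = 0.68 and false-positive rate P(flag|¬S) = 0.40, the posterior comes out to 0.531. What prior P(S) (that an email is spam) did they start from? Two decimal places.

P(S) = 0.40

In odds form, posterior odds = prior odds × likelihood ratio, so prior odds = posterior odds ÷ LR.
Posterior odds = 0.531/(1−0.531) = 1.1322. LR = 0.68/0.40 = 1.7000.
Prior odds = 1.1322/1.7000 = 0.6660, so P(S) = 0.6660/(1+0.6660) ≈ 0.40.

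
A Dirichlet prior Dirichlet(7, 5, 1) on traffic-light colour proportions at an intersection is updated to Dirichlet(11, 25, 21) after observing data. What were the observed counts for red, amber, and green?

counts (4, 20, 20)

For a Dirichlet(α) prior with multinomial counts c, the posterior is Dirichlet(α + c) componentwise.
Counts are posterior − prior componentwise: 11−7=4, 25−5=20, 21−1=20.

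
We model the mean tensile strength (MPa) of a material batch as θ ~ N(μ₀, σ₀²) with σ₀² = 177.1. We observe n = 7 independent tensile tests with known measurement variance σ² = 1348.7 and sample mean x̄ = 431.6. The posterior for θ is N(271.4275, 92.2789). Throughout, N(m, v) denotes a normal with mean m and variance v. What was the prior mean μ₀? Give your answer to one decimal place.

With known observation variance, the Normal–Normal posterior has precision τ_n = τ₀ + n/σ² and mean μ_n = (τ₀μ₀ + (n/σ²)x̄)/τ_n.
Here τ₀ = 1/177.1 = 0.005647 and τ_data = 7/1348.7 = 0.005190, so τ_n = 0.010837.
Rearranging for μ₀: μ₀ = (μ_n·τ_n − τ_data·x̄)/τ₀ = (271.4275·0.010837 − 0.005190·431.6) / 0.005647 = 0.701456/0.005647 ≈ 124.2.

μ₀ = 124.2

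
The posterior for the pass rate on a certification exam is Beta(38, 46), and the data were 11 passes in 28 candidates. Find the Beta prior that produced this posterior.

A Beta(a, b) prior with s successes and f failures in binomial data gives a Beta(a+s, b+f) posterior.
So a = 38 − 11 = 27 and b = 46 − 17 = 29.

Beta(27, 29)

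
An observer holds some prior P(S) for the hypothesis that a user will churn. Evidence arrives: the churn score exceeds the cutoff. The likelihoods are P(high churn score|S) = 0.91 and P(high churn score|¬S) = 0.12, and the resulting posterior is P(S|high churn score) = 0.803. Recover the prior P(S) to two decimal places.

P(S) = 0.35

Bayes' rule in odds form gives O(S|E) = O(S)·[P(E|S)/P(E|¬S)], hence O(S) = O(S|E)/LR.
Posterior odds = 0.803/(1−0.803) = 4.0761. LR = 0.91/0.12 = 7.5833.
Prior odds = 4.0761/7.5833 = 0.5375, so P(S) = 0.5375/(1+0.5375) ≈ 0.35.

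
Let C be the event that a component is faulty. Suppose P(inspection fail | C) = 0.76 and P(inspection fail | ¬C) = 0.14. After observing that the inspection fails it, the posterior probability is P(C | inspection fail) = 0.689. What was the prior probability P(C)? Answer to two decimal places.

P(C) = 0.29

In odds form, posterior odds = prior odds × likelihood ratio, so prior odds = posterior odds ÷ LR.
Posterior odds = 0.689/(1−0.689) = 2.2154. LR = 0.76/0.14 = 5.4286.
Prior odds = 2.2154/5.4286 = 0.4081, so P(C) = 0.4081/(1+0.4081) ≈ 0.29.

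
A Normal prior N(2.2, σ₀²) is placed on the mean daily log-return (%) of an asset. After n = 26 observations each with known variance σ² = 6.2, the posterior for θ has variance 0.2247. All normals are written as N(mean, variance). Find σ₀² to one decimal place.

σ₀² = 3.9

For the Normal–Normal model with known σ², precisions add: τ_n = τ₀ + n/σ².
So 1/σ₀² = 1/0.2247 − 26/6.2 = 4.450378 − 4.193548 = 0.256830.
Hence σ₀² = 1/0.256830 ≈ 3.9.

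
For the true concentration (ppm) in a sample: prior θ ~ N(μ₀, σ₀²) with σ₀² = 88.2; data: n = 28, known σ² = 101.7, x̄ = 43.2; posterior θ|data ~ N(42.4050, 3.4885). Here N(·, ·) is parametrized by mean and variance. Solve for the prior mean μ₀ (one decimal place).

The posterior mean is a precision-weighted average: μ_n = (τ₀μ₀ + τ_data·x̄)/(τ₀+τ_data), with τ₀=1/σ₀² and τ_data=n/σ².
Here τ₀ = 1/88.2 = 0.011338 and τ_data = 28/101.7 = 0.275320, so τ_n = 0.286658.
Rearranging for μ₀: μ₀ = (μ_n·τ_n − τ_data·x̄)/τ₀ = (42.4050·0.286658 − 0.275320·43.2) / 0.011338 = 0.261908/0.011338 ≈ 23.1.

μ₀ = 23.1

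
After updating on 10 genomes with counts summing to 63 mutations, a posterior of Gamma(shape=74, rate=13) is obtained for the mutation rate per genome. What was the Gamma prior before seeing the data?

A Gamma(α, β) prior (rate parametrization) on a Poisson rate with n observations summing to S gives posterior Gamma(α+S, β+n).
So α = 74 − 63 = 11 and β = 13 − 10 = 3.

Gamma(shape=11, rate=3)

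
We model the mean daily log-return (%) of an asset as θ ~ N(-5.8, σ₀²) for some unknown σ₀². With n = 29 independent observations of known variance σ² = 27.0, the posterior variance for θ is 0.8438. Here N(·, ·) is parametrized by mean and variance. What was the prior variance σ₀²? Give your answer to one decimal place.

σ₀² = 9.0

For the Normal–Normal model with known σ², precisions add: τ_n = τ₀ + n/σ².
So 1/σ₀² = 1/0.8438 − 29/27.0 = 1.185115 − 1.074074 = 0.111041.
Hence σ₀² = 1/0.111041 ≈ 9.0.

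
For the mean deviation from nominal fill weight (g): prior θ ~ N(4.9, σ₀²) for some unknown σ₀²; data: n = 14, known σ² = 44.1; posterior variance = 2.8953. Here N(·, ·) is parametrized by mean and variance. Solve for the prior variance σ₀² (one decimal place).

For the Normal–Normal model with known σ², precisions add: τ_n = τ₀ + n/σ².
So 1/σ₀² = 1/2.8953 − 14/44.1 = 0.345387 − 0.317460 = 0.027927.
Hence σ₀² = 1/0.027927 ≈ 35.8.

σ₀² = 35.8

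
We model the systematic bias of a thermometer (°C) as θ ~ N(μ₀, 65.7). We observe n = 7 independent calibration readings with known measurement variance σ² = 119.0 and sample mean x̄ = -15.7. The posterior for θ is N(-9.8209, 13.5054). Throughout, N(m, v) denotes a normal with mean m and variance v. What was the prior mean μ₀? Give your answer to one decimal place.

The posterior mean is a precision-weighted average: μ_n = (τ₀μ₀ + τ_data·x̄)/(τ₀+τ_data), with τ₀=1/σ₀² and τ_data=n/σ².
Here τ₀ = 1/65.7 = 0.015221 and τ_data = 7/119.0 = 0.058824, so τ_n = 0.074045.
Rearranging for μ₀: μ₀ = (μ_n·τ_n − τ_data·x̄)/τ₀ = (-9.8209·0.074045 − 0.058824·-15.7) / 0.015221 = 0.196348/0.015221 ≈ 12.9.

μ₀ = 12.9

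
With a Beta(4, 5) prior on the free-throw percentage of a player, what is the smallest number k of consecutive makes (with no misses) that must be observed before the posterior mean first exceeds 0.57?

After k makes and 0 misses the posterior is Beta(4+k, 5), with mean (4+k)/(4+5+k).
Set (4+k)/(9+k) > 0.57 and solve: k > (0.57·9 − 4)/(1 − 0.57) = 2.628.
The smallest integer exceeding 2.628 is 3, and checking k=3: (7)/(12) = 0.5833 > 0.57.

k = 3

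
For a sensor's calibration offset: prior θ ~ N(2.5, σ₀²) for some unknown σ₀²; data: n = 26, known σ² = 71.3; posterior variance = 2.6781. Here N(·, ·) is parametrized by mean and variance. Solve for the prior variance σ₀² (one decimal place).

Posterior precision equals prior precision plus data precision: 1/σ_n² = 1/σ₀² + n/σ².
So 1/σ₀² = 1/2.6781 − 26/71.3 = 0.373399 − 0.364656 = 0.008743.
Hence σ₀² = 1/0.008743 ≈ 114.4.

σ₀² = 114.4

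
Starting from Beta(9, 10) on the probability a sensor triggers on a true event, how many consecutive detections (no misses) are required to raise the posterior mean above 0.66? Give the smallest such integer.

After k detections and 0 misses the posterior is Beta(9+k, 10), with mean (9+k)/(9+10+k).
Set (9+k)/(19+k) > 0.66 and solve: k > (0.66·19 − 9)/(1 − 0.66) = 10.412.
The smallest integer exceeding 10.412 is 11, and checking k=11: (20)/(30) = 0.6667 > 0.66.

k = 11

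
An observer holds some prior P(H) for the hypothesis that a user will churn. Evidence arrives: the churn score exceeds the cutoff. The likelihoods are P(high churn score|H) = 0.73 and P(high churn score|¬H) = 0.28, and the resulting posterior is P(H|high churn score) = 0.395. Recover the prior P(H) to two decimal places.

P(H) = 0.20

Bayes' rule in odds form gives O(H|E) = O(H)·[P(E|H)/P(E|¬H)], hence O(H) = O(H|E)/LR.
Posterior odds = 0.395/(1−0.395) = 0.6529. LR = 0.73/0.28 = 2.6071.
Prior odds = 0.6529/2.6071 = 0.2504, so P(H) = 0.2504/(1+0.2504) ≈ 0.20.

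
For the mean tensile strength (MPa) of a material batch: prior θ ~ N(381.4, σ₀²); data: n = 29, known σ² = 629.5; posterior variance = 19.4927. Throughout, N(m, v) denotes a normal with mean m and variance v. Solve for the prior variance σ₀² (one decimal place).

σ₀² = 191.1

Posterior precision equals prior precision plus data precision: 1/σ_n² = 1/σ₀² + n/σ².
So 1/σ₀² = 1/19.4927 − 29/629.5 = 0.051301 − 0.046068 = 0.005233.
Hence σ₀² = 1/0.005233 ≈ 191.1.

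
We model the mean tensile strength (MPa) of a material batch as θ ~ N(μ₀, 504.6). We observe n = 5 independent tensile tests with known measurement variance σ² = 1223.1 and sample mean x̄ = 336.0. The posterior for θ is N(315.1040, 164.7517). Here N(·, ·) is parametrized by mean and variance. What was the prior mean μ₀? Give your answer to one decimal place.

With known observation variance, the Normal–Normal posterior has precision τ_n = τ₀ + n/σ² and mean μ_n = (τ₀μ₀ + (n/σ²)x̄)/τ_n.
Here τ₀ = 1/504.6 = 0.001982 and τ_data = 5/1223.1 = 0.004088, so τ_n = 0.006070.
Rearranging for μ₀: μ₀ = (μ_n·τ_n − τ_data·x̄)/τ₀ = (315.1040·0.006070 − 0.004088·336.0) / 0.001982 = 0.539113/0.001982 ≈ 272.0.

μ₀ = 272.0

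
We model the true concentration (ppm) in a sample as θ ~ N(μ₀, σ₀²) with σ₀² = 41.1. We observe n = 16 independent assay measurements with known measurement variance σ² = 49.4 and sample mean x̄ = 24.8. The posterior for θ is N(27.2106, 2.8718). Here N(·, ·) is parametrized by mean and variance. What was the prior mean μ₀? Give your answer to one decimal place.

With known observation variance, the Normal–Normal posterior has precision τ_n = τ₀ + n/σ² and mean μ_n = (τ₀μ₀ + (n/σ²)x̄)/τ_n.
Here τ₀ = 1/41.1 = 0.024331 and τ_data = 16/49.4 = 0.323887, so τ_n = 0.348218.
Rearranging for μ₀: μ₀ = (μ_n·τ_n − τ_data·x̄)/τ₀ = (27.2106·0.348218 − 0.323887·24.8) / 0.024331 = 1.442823/0.024331 ≈ 59.3.

μ₀ = 59.3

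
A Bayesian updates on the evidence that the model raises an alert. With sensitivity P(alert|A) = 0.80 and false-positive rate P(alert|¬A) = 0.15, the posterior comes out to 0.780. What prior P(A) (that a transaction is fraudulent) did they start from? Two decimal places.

P(A) = 0.40

In odds form, posterior odds = prior odds × likelihood ratio, so prior odds = posterior odds ÷ LR.
Posterior odds = 0.780/(1−0.780) = 3.5455. LR = 0.80/0.15 = 5.3333.
Prior odds = 3.5455/5.3333 = 0.6648, so P(A) = 0.6648/(1+0.6648) ≈ 0.40.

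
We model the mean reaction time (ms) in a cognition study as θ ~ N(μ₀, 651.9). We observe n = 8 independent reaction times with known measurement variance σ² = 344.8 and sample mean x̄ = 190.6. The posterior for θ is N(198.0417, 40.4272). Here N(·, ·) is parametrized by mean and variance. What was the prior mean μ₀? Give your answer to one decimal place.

μ₀ = 310.6

The posterior mean is a precision-weighted average: μ_n = (τ₀μ₀ + τ_data·x̄)/(τ₀+τ_data), with τ₀=1/σ₀² and τ_data=n/σ².
Here τ₀ = 1/651.9 = 0.001534 and τ_data = 8/344.8 = 0.023202, so τ_n = 0.024736.
Rearranging for μ₀: μ₀ = (μ_n·τ_n − τ_data·x̄)/τ₀ = (198.0417·0.024736 − 0.023202·190.6) / 0.001534 = 0.476458/0.001534 ≈ 310.6.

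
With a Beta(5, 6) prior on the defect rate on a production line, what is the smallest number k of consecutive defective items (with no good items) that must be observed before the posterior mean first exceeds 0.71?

After k defective items and 0 good items the posterior is Beta(5+k, 6), with mean (5+k)/(5+6+k).
Set (5+k)/(11+k) > 0.71 and solve: k > (0.71·11 − 5)/(1 − 0.71) = 9.690.
The smallest integer exceeding 9.690 is 10, and checking k=10: (15)/(21) = 0.7143 > 0.71.

k = 10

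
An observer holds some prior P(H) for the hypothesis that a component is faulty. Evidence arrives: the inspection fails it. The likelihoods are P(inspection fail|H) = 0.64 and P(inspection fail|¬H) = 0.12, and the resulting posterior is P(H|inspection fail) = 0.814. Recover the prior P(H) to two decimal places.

In odds form, posterior odds = prior odds × likelihood ratio, so prior odds = posterior odds ÷ LR.
Posterior odds = 0.814/(1−0.814) = 4.3763. LR = 0.64/0.12 = 5.3333.
Prior odds = 4.3763/5.3333 = 0.8206, so P(H) = 0.8206/(1+0.8206) ≈ 0.45.

P(H) = 0.45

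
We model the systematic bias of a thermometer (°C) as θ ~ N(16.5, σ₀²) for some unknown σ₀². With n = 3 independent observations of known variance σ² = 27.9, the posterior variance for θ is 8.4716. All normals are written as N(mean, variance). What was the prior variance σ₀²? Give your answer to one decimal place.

σ₀² = 95.1

For the Normal–Normal model with known σ², precisions add: τ_n = τ₀ + n/σ².
So 1/σ₀² = 1/8.4716 − 3/27.9 = 0.118041 − 0.107527 = 0.010514.
Hence σ₀² = 1/0.010514 ≈ 95.1.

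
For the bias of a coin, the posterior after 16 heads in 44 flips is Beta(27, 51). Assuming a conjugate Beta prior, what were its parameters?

Beta(11, 23)

Beta is conjugate to the binomial likelihood: posterior = Beta(a+s, b+f).
Subtract the data counts: 27−16=11, 51−28=23.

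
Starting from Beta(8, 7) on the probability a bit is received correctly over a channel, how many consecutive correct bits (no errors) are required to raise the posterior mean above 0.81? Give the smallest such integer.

k = 22

After k correct bits and 0 errors the posterior is Beta(8+k, 7), with mean (8+k)/(8+7+k).
Set (8+k)/(15+k) > 0.81 and solve: k > (0.81·15 − 8)/(1 − 0.81) = 21.842.
The smallest integer exceeding 21.842 is 22, and checking k=22: (30)/(37) = 0.8108 > 0.81.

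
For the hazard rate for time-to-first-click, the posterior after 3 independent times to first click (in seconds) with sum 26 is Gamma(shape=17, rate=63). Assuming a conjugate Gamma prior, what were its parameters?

For an exponential likelihood with a Gamma(α, β) prior on the rate, n observations with total T give posterior Gamma(α+n, β+T).
So α = 17 − 3 = 14 and β = 63 − 26 = 37.

Gamma(shape=14, rate=37)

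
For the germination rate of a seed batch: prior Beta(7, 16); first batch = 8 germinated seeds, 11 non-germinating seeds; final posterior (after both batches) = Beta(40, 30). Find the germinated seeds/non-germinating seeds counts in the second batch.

25 germinated seeds and 3 non-germinating seeds

Because Beta–binomial updating is additive in the counts, the combined data contributed (α_post−α_prior, β_post−β_prior) successes and failures.
Total across both batches: 40−7=33 germinated seeds, 30−16=14 non-germinating seeds.
Subtract the first batch: 33−8=25 germinated seeds and 14−11=3 non-germinating seeds.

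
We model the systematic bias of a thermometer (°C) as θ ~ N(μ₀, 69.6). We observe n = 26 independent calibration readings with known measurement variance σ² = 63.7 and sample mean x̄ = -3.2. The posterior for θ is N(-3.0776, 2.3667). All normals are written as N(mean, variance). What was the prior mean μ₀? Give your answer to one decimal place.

With known observation variance, the Normal–Normal posterior has precision τ_n = τ₀ + n/σ² and mean μ_n = (τ₀μ₀ + (n/σ²)x̄)/τ_n.
Here τ₀ = 1/69.6 = 0.014368 and τ_data = 26/63.7 = 0.408163, so τ_n = 0.422531.
Rearranging for μ₀: μ₀ = (μ_n·τ_n − τ_data·x̄)/τ₀ = (-3.0776·0.422531 − 0.408163·-3.2) / 0.014368 = 0.005740/0.014368 ≈ 0.4.

μ₀ = 0.4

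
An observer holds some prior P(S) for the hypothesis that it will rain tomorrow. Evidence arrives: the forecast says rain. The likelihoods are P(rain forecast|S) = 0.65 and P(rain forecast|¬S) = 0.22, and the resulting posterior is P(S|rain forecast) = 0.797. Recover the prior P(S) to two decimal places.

P(S) = 0.57

In odds form, posterior odds = prior odds × likelihood ratio, so prior odds = posterior odds ÷ LR.
Posterior odds = 0.797/(1−0.797) = 3.9261. LR = 0.65/0.22 = 2.9545.
Prior odds = 3.9261/2.9545 = 1.3289, so P(S) = 1.3289/(1+1.3289) ≈ 0.57.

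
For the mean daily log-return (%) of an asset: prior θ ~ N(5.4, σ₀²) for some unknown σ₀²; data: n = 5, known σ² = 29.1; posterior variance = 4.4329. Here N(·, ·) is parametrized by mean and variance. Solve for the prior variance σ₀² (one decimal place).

Posterior precision equals prior precision plus data precision: 1/σ_n² = 1/σ₀² + n/σ².
So 1/σ₀² = 1/4.4329 − 5/29.1 = 0.225586 − 0.171821 = 0.053765.
Hence σ₀² = 1/0.053765 ≈ 18.6.

σ₀² = 18.6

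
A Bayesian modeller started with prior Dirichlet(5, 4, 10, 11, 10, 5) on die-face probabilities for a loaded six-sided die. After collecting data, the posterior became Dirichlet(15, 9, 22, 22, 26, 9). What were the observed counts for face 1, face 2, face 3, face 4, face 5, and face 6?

For a Dirichlet(α) prior with multinomial counts c, the posterior is Dirichlet(α + c) componentwise.
Counts are posterior − prior componentwise: 15−5=10, 9−4=5, 22−10=12, 22−11=11, 26−10=16, 9−5=4.

counts (10, 5, 12, 11, 16, 4)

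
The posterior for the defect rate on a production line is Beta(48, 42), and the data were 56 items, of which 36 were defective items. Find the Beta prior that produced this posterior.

A Beta(a, b) prior with s successes and f failures in binomial data gives a Beta(a+s, b+f) posterior.
Subtract the data counts: 48−36=12, 42−20=22.

Beta(12, 22)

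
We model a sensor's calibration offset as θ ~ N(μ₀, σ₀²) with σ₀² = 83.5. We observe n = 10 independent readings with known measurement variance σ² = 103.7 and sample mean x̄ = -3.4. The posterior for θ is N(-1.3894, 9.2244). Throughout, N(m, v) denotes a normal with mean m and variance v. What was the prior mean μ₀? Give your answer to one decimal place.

With known observation variance, the Normal–Normal posterior has precision τ_n = τ₀ + n/σ² and mean μ_n = (τ₀μ₀ + (n/σ²)x̄)/τ_n.
Here τ₀ = 1/83.5 = 0.011976 and τ_data = 10/103.7 = 0.096432, so τ_n = 0.108408.
Rearranging for μ₀: μ₀ = (μ_n·τ_n − τ_data·x̄)/τ₀ = (-1.3894·0.108408 − 0.096432·-3.4) / 0.011976 = 0.177247/0.011976 ≈ 14.8.

μ₀ = 14.8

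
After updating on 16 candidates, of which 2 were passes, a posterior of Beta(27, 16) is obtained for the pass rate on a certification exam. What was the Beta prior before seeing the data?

Beta is conjugate to the binomial likelihood: posterior = Beta(a+s, b+f).
So a = 27 − 2 = 25 and b = 16 − 14 = 2.

Beta(25, 2)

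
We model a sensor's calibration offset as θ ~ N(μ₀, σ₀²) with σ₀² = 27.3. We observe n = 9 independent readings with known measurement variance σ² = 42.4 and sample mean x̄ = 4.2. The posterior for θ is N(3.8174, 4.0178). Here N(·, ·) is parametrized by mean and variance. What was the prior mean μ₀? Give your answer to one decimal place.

The posterior mean is a precision-weighted average: μ_n = (τ₀μ₀ + τ_data·x̄)/(τ₀+τ_data), with τ₀=1/σ₀² and τ_data=n/σ².
Here τ₀ = 1/27.3 = 0.036630 and τ_data = 9/42.4 = 0.212264, so τ_n = 0.248894.
Rearranging for μ₀: μ₀ = (μ_n·τ_n − τ_data·x̄)/τ₀ = (3.8174·0.248894 − 0.212264·4.2) / 0.036630 = 0.058619/0.036630 ≈ 1.6.

μ₀ = 1.6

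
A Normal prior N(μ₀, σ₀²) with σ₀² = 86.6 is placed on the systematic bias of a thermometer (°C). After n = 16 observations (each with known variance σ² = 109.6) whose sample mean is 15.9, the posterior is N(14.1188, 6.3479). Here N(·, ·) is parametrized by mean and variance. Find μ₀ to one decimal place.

μ₀ = -8.4

With known observation variance, the Normal–Normal posterior has precision τ_n = τ₀ + n/σ² and mean μ_n = (τ₀μ₀ + (n/σ²)x̄)/τ_n.
Here τ₀ = 1/86.6 = 0.011547 and τ_data = 16/109.6 = 0.145985, so τ_n = 0.157532.
Rearranging for μ₀: μ₀ = (μ_n·τ_n − τ_data·x̄)/τ₀ = (14.1188·0.157532 − 0.145985·15.9) / 0.011547 = -0.096999/0.011547 ≈ -8.4.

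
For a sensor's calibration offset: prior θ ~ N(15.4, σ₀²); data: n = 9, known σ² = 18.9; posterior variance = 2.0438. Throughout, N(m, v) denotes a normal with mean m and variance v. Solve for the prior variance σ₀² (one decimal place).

Posterior precision equals prior precision plus data precision: 1/σ_n² = 1/σ₀² + n/σ².
So 1/σ₀² = 1/2.0438 − 9/18.9 = 0.489285 − 0.476190 = 0.013095.
Hence σ₀² = 1/0.013095 ≈ 76.4.

σ₀² = 76.4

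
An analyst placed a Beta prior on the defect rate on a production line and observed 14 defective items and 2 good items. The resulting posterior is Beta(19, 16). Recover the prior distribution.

Beta(5, 14)

Under Beta–binomial conjugacy the posterior parameters are (α+s, β+f).
So α = 19 − 14 = 5 and β = 16 − 2 = 14.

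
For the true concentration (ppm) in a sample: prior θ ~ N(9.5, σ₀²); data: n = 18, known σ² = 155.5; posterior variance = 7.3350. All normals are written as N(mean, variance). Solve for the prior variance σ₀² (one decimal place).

σ₀² = 48.6

For the Normal–Normal model with known σ², precisions add: τ_n = τ₀ + n/σ².
So 1/σ₀² = 1/7.3350 − 18/155.5 = 0.136333 − 0.115756 = 0.020577.
Hence σ₀² = 1/0.020577 ≈ 48.6.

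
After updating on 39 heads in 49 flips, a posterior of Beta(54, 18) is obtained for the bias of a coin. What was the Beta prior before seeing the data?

Beta is conjugate to the binomial likelihood: posterior = Beta(α+s, β+f).
So α = 54 − 39 = 15 and β = 18 − 10 = 8.

Beta(15, 8)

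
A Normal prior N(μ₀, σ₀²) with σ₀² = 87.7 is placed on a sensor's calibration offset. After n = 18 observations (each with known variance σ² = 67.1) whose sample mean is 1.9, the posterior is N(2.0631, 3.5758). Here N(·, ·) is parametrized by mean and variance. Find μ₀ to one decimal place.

μ₀ = 5.9

With known observation variance, the Normal–Normal posterior has precision τ_n = τ₀ + n/σ² and mean μ_n = (τ₀μ₀ + (n/σ²)x̄)/τ_n.
Here τ₀ = 1/87.7 = 0.011403 and τ_data = 18/67.1 = 0.268256, so τ_n = 0.279659.
Rearranging for μ₀: μ₀ = (μ_n·τ_n − τ_data·x̄)/τ₀ = (2.0631·0.279659 − 0.268256·1.9) / 0.011403 = 0.067278/0.011403 ≈ 5.9.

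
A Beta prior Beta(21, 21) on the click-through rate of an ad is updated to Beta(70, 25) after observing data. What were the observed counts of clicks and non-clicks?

Under Beta–binomial conjugacy the posterior parameters are (α+s, β+f).
So s = 70 − 21 = 49 and f = 25 − 21 = 4.

49 clicks and 4 non-clicks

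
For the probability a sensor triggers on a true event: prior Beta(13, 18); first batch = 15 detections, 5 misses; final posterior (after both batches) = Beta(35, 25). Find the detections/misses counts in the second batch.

7 detections and 2 misses

Sequential conjugate updates are equivalent to a single update on the pooled data, so total successes = posterior α − prior α and total failures = posterior β − prior β.
Total across both batches: 35−13=22 detections, 25−18=7 misses.
Subtract the first batch: 22−15=7 detections and 7−5=2 misses.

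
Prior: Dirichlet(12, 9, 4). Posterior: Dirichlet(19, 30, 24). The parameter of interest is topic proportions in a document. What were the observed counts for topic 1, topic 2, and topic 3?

counts (7, 21, 20)

For a Dirichlet(α) prior with multinomial counts c, the posterior is Dirichlet(α + c) componentwise.
Counts are posterior − prior componentwise: 19−12=7, 30−9=21, 24−4=20.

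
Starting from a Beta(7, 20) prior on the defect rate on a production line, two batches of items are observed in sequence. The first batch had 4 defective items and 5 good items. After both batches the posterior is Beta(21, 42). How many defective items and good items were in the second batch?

Sequential conjugate updates are equivalent to a single update on the pooled data, so total successes = posterior α − prior α and total failures = posterior β − prior β.
Total across both batches: 21−7=14 defective items, 42−20=22 good items.
Subtract the first batch: 14−4=10 defective items and 22−5=17 good items.

10 defective items and 17 good items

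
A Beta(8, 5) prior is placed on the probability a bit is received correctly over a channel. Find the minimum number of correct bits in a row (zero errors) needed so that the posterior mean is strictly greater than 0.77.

After k correct bits and 0 errors the posterior is Beta(8+k, 5), with mean (8+k)/(8+5+k).
Set (8+k)/(13+k) > 0.77 and solve: k > (0.77·13 − 8)/(1 − 0.77) = 8.739.
The smallest integer exceeding 8.739 is 9, and checking k=9: (17)/(22) = 0.7727 > 0.77.

k = 9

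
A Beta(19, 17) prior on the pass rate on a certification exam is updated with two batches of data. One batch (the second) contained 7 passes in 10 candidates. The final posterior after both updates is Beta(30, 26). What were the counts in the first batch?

4 passes and 6 failures

Sequential conjugate updates are equivalent to a single update on the pooled data, so total successes = posterior α − prior α and total failures = posterior β − prior β.
Total across both batches: 30−19=11 passes, 26−17=9 failures.
Subtract the second batch: 11−7=4 passes and 9−3=6 failures.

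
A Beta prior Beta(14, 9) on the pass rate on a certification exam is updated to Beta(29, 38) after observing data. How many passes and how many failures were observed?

Under Beta–binomial conjugacy the posterior parameters are (a+s, b+f).
Match parameters: s=29−14=15, f=38−9=29.

15 passes and 29 failures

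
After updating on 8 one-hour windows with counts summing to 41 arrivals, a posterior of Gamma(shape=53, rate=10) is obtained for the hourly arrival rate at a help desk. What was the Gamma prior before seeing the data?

A Gamma(α, β) prior (rate parametrization) on a Poisson rate with n observations summing to S gives posterior Gamma(α+S, β+n).
So α = 53 − 41 = 12 and β = 10 − 8 = 2.

Gamma(shape=12, rate=2)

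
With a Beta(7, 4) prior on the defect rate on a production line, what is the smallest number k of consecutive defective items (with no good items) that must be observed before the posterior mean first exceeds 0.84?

After k defective items and 0 good items the posterior is Beta(7+k, 4), with mean (7+k)/(7+4+k).
Set (7+k)/(11+k) > 0.84 and solve: k > (0.84·11 − 7)/(1 − 0.84) = 14.000.
The smallest integer exceeding 14.000 is 15.

k = 15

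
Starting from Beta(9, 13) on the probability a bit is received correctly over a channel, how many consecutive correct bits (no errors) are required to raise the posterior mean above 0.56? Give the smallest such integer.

k = 8

After k correct bits and 0 errors the posterior is Beta(9+k, 13), with mean (9+k)/(9+13+k).
Set (9+k)/(22+k) > 0.56 and solve: k > (0.56·22 − 9)/(1 − 0.56) = 7.545.
The smallest integer exceeding 7.545 is 8, and checking k=8: (17)/(30) = 0.5667 > 0.56.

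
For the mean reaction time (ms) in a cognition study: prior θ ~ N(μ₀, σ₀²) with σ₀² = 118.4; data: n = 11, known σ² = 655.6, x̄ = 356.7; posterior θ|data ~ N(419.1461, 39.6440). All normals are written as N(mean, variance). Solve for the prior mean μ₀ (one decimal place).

The posterior mean is a precision-weighted average: μ_n = (τ₀μ₀ + τ_data·x̄)/(τ₀+τ_data), with τ₀=1/σ₀² and τ_data=n/σ².
Here τ₀ = 1/118.4 = 0.008446 and τ_data = 11/655.6 = 0.016779, so τ_n = 0.025225.
Rearranging for μ₀: μ₀ = (μ_n·τ_n − τ_data·x̄)/τ₀ = (419.1461·0.025225 − 0.016779·356.7) / 0.008446 = 4.587891/0.008446 ≈ 543.2.

μ₀ = 543.2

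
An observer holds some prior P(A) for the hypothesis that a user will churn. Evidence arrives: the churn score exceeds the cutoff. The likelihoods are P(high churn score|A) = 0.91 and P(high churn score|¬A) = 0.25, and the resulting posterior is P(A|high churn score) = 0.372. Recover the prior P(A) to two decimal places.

In odds form, posterior odds = prior odds × likelihood ratio, so prior odds = posterior odds ÷ LR.
Posterior odds = 0.372/(1−0.372) = 0.5924. LR = 0.91/0.25 = 3.6400.
Prior odds = 0.5924/3.6400 = 0.1627, so P(A) = 0.1627/(1+0.1627) ≈ 0.14.

P(A) = 0.14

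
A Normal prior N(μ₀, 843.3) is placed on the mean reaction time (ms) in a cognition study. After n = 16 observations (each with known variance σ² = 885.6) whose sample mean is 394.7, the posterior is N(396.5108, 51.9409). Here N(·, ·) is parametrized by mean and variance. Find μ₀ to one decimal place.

μ₀ = 424.1

The posterior mean is a precision-weighted average: μ_n = (τ₀μ₀ + τ_data·x̄)/(τ₀+τ_data), with τ₀=1/σ₀² and τ_data=n/σ².
Here τ₀ = 1/843.3 = 0.001186 and τ_data = 16/885.6 = 0.018067, so τ_n = 0.019253.
Rearranging for μ₀: μ₀ = (μ_n·τ_n − τ_data·x̄)/τ₀ = (396.5108·0.019253 − 0.018067·394.7) / 0.001186 = 0.502978/0.001186 ≈ 424.1.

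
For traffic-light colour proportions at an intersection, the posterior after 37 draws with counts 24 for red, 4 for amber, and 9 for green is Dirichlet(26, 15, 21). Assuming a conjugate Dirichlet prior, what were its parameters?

Dirichlet(2, 11, 12)

For a Dirichlet(α) prior with multinomial counts c, the posterior is Dirichlet(α + c) componentwise.
Subtract each count from the matching posterior parameter: 26−24=2, 15−4=11, 21−9=12.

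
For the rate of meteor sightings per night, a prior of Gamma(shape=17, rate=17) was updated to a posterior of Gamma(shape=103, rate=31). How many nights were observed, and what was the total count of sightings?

Gamma–Poisson conjugacy: posterior shape = α + Σxᵢ, posterior rate = β + n.
Matching: Σxᵢ = 103 − 17 = 86 and n = 31 − 17 = 14.

n = 14 nights with total 86 sightings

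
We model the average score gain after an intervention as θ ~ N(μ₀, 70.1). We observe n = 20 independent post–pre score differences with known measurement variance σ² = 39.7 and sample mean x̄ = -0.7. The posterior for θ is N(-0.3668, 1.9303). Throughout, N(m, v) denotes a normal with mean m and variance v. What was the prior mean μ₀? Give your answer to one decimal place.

μ₀ = 11.4

The posterior mean is a precision-weighted average: μ_n = (τ₀μ₀ + τ_data·x̄)/(τ₀+τ_data), with τ₀=1/σ₀² and τ_data=n/σ².
Here τ₀ = 1/70.1 = 0.014265 and τ_data = 20/39.7 = 0.503778, so τ_n = 0.518043.
Rearranging for μ₀: μ₀ = (μ_n·τ_n − τ_data·x̄)/τ₀ = (-0.3668·0.518043 − 0.503778·-0.7) / 0.014265 = 0.162626/0.014265 ≈ 11.4.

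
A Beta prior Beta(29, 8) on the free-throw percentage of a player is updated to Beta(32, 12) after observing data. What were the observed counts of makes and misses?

Beta is conjugate to the binomial likelihood: posterior = Beta(a+s, b+f).
Match parameters: s=32−29=3, f=12−8=4.

3 makes and 4 misses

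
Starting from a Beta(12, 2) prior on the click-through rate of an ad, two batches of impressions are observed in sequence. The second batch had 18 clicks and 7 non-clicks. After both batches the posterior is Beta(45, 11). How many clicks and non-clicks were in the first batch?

15 clicks and 2 non-clicks

Sequential conjugate updates are equivalent to a single update on the pooled data, so total successes = posterior α − prior α and total failures = posterior β − prior β.
Total across both batches: 45−12=33 clicks, 11−2=9 non-clicks.
Subtract the second batch: 33−18=15 clicks and 9−7=2 non-clicks.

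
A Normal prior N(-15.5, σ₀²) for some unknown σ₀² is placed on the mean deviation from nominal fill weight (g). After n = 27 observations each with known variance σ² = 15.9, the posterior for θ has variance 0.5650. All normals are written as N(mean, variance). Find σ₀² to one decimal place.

σ₀² = 13.9

For the Normal–Normal model with known σ², precisions add: τ_n = τ₀ + n/σ².
So 1/σ₀² = 1/0.5650 − 27/15.9 = 1.769912 − 1.698113 = 0.071799.
Hence σ₀² = 1/0.071799 ≈ 13.9.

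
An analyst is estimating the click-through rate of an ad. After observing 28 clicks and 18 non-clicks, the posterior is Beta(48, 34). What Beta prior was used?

Beta is conjugate to the binomial likelihood: posterior = Beta(a+s, b+f).
So a = 48 − 28 = 20 and b = 34 − 18 = 16.

Beta(20, 16)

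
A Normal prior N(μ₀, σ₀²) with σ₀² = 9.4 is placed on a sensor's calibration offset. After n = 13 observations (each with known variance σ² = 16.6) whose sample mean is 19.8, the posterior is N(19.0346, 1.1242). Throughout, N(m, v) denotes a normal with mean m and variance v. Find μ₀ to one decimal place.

The posterior mean is a precision-weighted average: μ_n = (τ₀μ₀ + τ_data·x̄)/(τ₀+τ_data), with τ₀=1/σ₀² and τ_data=n/σ².
Here τ₀ = 1/9.4 = 0.106383 and τ_data = 13/16.6 = 0.783133, so τ_n = 0.889516.
Rearranging for μ₀: μ₀ = (μ_n·τ_n − τ_data·x̄)/τ₀ = (19.0346·0.889516 − 0.783133·19.8) / 0.106383 = 1.425548/0.106383 ≈ 13.4.

μ₀ = 13.4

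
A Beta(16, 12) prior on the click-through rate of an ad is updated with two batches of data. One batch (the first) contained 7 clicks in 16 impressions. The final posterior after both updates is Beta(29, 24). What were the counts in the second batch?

6 clicks and 3 non-clicks

Sequential conjugate updates are equivalent to a single update on the pooled data, so total successes = posterior α − prior α and total failures = posterior β − prior β.
Total across both batches: 29−16=13 clicks, 24−12=12 non-clicks.
Subtract the first batch: 13−7=6 clicks and 12−9=3 non-clicks.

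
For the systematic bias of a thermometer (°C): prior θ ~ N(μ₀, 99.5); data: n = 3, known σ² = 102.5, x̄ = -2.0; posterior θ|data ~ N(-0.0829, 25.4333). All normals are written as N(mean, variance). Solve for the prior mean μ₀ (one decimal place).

The posterior mean is a precision-weighted average: μ_n = (τ₀μ₀ + τ_data·x̄)/(τ₀+τ_data), with τ₀=1/σ₀² and τ_data=n/σ².
Here τ₀ = 1/99.5 = 0.010050 and τ_data = 3/102.5 = 0.029268, so τ_n = 0.039318.
Rearranging for μ₀: μ₀ = (μ_n·τ_n − τ_data·x̄)/τ₀ = (-0.0829·0.039318 − 0.029268·-2.0) / 0.010050 = 0.055277/0.010050 ≈ 5.5.

μ₀ = 5.5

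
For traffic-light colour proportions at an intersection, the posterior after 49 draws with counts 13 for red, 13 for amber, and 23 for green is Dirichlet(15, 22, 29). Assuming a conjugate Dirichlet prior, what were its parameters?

Dirichlet(2, 9, 6)

For a Dirichlet(α) prior with multinomial counts c, the posterior is Dirichlet(α + c) componentwise.
Subtract each count from the matching posterior parameter: 15−13=2, 22−13=9, 29−23=6.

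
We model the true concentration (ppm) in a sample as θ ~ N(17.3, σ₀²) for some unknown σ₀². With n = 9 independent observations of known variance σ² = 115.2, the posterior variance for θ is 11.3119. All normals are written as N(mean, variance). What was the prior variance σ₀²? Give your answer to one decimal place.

σ₀² = 97.3

Posterior precision equals prior precision plus data precision: 1/σ_n² = 1/σ₀² + n/σ².
So 1/σ₀² = 1/11.3119 − 9/115.2 = 0.088402 − 0.078125 = 0.010277.
Hence σ₀² = 1/0.010277 ≈ 97.3.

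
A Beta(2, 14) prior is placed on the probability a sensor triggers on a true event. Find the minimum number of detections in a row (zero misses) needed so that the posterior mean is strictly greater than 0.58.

k = 18

After k detections and 0 misses the posterior is Beta(2+k, 14), with mean (2+k)/(2+14+k).
Set (2+k)/(16+k) > 0.58 and solve: k > (0.58·16 − 2)/(1 − 0.58) = 17.333.
The smallest integer exceeding 17.333 is 18, and checking k=18: (20)/(34) = 0.5882 > 0.58.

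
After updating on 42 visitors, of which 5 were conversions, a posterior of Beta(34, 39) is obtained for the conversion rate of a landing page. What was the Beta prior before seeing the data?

Beta(29, 2)

Beta is conjugate to the binomial likelihood: posterior = Beta(a+s, b+f).
So a = 34 − 5 = 29 and b = 39 − 37 = 2.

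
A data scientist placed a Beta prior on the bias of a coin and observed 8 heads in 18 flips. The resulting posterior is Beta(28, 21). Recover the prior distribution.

Beta(20, 11)

Beta is conjugate to the binomial likelihood: posterior = Beta(a+s, b+f).
So a = 28 − 8 = 20 and b = 21 − 10 = 11.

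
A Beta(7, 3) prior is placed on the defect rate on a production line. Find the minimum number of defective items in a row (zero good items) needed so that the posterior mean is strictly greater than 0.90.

After k defective items and 0 good items the posterior is Beta(7+k, 3), with mean (7+k)/(7+3+k).
Set (7+k)/(10+k) > 0.90 and solve: k > (0.90·10 − 7)/(1 − 0.90) = 20.000.
The smallest integer exceeding 20.000 is 21, and checking k=21: (28)/(31) = 0.9032 > 0.90.

k = 21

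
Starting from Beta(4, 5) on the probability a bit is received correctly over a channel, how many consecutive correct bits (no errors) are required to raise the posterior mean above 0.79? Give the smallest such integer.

k = 15

After k correct bits and 0 errors the posterior is Beta(4+k, 5), with mean (4+k)/(4+5+k).
Set (4+k)/(9+k) > 0.79 and solve: k > (0.79·9 − 4)/(1 − 0.79) = 14.810.
The smallest integer exceeding 14.810 is 15.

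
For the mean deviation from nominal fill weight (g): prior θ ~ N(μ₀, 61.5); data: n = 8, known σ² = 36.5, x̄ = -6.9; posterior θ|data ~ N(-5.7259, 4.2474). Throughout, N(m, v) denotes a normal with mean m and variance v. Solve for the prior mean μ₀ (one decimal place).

μ₀ = 10.1

With known observation variance, the Normal–Normal posterior has precision τ_n = τ₀ + n/σ² and mean μ_n = (τ₀μ₀ + (n/σ²)x̄)/τ_n.
Here τ₀ = 1/61.5 = 0.016260 and τ_data = 8/36.5 = 0.219178, so τ_n = 0.235438.
Rearranging for μ₀: μ₀ = (μ_n·τ_n − τ_data·x̄)/τ₀ = (-5.7259·0.235438 − 0.219178·-6.9) / 0.016260 = 0.164234/0.016260 ≈ 10.1.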